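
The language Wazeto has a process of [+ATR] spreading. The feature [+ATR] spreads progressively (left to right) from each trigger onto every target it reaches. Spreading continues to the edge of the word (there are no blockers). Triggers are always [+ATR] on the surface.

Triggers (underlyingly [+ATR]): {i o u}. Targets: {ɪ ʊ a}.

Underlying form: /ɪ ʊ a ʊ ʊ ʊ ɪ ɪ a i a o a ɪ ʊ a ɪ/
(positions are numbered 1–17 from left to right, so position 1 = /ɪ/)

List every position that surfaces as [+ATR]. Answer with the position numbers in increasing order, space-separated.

10 11 12 13 14 15 16 17

From /i/ at 10 rightward: 11 /a/ → [+ATR]; 12 /o/ is itself a trigger — this domain ends here.
From /o/ at 12 rightward: 13 /a/ → [+ATR]; 14 /ɪ/ → [+ATR]; 15 /ʊ/ → [+ATR]; 16 /a/ → [+ATR]; 17 /ɪ/ → [+ATR]; word edge.
Targets with no active source: positions 1 2 3 4 5 6 7 8 9 stay [-ATR].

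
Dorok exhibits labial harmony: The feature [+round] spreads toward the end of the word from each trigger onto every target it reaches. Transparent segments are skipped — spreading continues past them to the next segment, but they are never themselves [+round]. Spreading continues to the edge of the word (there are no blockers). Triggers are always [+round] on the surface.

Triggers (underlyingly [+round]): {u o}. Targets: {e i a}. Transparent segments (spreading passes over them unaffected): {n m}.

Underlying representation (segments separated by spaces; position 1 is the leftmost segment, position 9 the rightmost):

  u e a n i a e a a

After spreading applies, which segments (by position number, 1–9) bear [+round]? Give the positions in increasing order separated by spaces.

From /u/ at 1 rightward: 2 /e/ → [+round]; 3 /a/ → [+round]; 4 /n/ transparent; 5 /i/ → [+round]; 6 /a/ → [+round]; 7 /e/ → [+round]; 8 /a/ → [+round]; 9 /a/ → [+round]; word edge.

1 2 3 5 6 7 8 9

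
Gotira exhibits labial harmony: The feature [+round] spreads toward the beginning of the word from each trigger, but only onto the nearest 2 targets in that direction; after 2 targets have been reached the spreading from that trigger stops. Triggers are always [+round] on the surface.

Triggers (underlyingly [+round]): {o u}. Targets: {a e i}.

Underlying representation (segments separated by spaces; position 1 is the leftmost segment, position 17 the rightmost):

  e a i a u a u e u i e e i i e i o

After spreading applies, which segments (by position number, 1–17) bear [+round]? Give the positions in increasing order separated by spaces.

From /u/ at 5 leftward: 4 /a/ → [+round]; 3 /i/ → [+round]; bound reached.
From /u/ at 7 leftward: 6 /a/ → [+round]; 5 /u/ is itself a trigger — this domain ends here.
From /u/ at 9 leftward: 8 /e/ → [+round]; 7 /u/ is itself a trigger — this domain ends here.
From /o/ at 17 leftward: 16 /i/ → [+round]; 15 /e/ → [+round]; bound reached.
Targets with no active source: positions 1 2 10 11 12 13 14 stay [-round].

3 4 5 6 7 8 9 15 16 17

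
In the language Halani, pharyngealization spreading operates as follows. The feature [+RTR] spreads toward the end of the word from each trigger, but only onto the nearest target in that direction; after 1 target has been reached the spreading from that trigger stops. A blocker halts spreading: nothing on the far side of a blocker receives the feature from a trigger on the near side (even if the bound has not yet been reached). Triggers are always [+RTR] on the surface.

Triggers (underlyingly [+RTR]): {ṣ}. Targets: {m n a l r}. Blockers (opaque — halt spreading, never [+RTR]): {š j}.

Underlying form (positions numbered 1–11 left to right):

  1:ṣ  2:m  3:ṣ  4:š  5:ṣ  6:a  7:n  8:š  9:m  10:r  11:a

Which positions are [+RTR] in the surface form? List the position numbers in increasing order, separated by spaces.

From /ṣ/ at 1 rightward: 2 /m/ → [+RTR]; bound reached.
From /ṣ/ at 3 rightward: 4 /š/ blocks.
From /ṣ/ at 5 rightward: 6 /a/ → [+RTR]; bound reached.
Targets with no active source: positions 7 9 10 11 stay [-emphatic].

1 2 3 5 6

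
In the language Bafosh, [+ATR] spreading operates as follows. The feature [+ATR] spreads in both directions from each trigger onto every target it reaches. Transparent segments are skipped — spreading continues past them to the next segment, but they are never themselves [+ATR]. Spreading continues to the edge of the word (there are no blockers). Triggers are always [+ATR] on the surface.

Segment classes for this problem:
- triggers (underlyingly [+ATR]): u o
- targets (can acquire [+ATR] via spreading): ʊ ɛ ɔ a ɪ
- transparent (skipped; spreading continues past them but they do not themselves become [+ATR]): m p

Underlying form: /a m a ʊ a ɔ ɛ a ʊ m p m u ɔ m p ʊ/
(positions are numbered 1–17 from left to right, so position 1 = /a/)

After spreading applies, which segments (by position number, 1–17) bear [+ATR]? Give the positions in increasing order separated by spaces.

From /u/ at 13 rightward: 14 /ɔ/ → [+ATR]; 15 /m/ transparent; 16 /p/ transparent; 17 /ʊ/ → [+ATR]; word edge.
From /u/ at 13 leftward: 12 /m/ transparent; 11 /p/ transparent; 10 /m/ transparent; 9 /ʊ/ → [+ATR]; 8 /a/ → [+ATR]; 7 /ɛ/ → [+ATR]; 6 /ɔ/ → [+ATR]; 5 /a/ → [+ATR]; 4 /ʊ/ → [+ATR]; 3 /a/ → [+ATR]; 2 /m/ transparent; 1 /a/ → [+ATR]; word edge.

1 3 4 5 6 7 8 9 13 14 17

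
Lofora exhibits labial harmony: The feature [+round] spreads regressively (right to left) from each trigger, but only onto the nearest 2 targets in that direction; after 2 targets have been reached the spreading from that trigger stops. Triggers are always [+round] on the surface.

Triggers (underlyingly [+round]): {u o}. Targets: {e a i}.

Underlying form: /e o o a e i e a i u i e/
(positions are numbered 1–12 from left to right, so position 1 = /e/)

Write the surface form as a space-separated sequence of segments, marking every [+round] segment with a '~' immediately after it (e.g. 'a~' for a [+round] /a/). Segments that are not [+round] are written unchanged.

From /o/ at 2 leftward: 1 /e/ → [+round]; word edge.
From /o/ at 3 leftward: 2 /o/ is itself a trigger — this domain ends here.
From /u/ at 10 leftward: 9 /i/ → [+round]; 8 /a/ → [+round]; bound reached.
Targets with no active source: positions 4 5 6 7 11 12 stay [-round].
[+round] positions on the surface: 1 2 3 8 9 10.

e~ o~ o~ a e i e a~ i~ u~ i e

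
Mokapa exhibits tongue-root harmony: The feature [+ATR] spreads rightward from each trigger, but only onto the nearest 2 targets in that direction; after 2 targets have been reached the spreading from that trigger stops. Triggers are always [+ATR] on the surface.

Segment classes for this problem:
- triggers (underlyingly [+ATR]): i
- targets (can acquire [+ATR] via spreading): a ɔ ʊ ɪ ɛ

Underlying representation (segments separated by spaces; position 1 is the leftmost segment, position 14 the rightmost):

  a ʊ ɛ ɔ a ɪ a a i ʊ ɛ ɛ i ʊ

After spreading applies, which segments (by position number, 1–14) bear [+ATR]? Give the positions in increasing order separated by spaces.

9 10 11 13 14

From /i/ at 9 rightward: 10 /ʊ/ → [+ATR]; 11 /ɛ/ → [+ATR]; bound reached.
From /i/ at 13 rightward: 14 /ʊ/ → [+ATR]; word edge.
Targets with no active source: positions 1 2 3 4 5 6 7 8 12 stay [-ATR].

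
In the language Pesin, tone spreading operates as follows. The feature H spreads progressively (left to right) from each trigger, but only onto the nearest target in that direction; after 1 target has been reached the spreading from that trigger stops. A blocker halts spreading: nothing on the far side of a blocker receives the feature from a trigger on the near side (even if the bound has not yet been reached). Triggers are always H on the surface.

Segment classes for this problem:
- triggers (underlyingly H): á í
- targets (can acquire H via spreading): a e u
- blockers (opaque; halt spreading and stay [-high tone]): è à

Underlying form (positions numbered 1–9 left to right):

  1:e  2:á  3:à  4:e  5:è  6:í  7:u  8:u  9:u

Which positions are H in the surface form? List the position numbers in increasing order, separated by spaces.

2 6 7

From /á/ at 2 rightward: 3 /à/ blocks.
From /í/ at 6 rightward: 7 /u/ → H; bound reached.
Targets with no active source: positions 1 4 8 9 stay [-high tone].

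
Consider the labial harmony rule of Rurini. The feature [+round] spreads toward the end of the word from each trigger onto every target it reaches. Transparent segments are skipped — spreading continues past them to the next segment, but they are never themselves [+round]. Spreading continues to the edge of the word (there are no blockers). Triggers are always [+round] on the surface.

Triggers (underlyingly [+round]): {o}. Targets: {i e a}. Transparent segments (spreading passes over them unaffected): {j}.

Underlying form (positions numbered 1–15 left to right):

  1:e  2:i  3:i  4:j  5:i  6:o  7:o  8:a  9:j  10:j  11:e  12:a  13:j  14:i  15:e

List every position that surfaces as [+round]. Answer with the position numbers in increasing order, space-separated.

6 7 8 11 12 14 15

From /o/ at 6 rightward: 7 /o/ is itself a trigger — this domain ends here.
From /o/ at 7 rightward: 8 /a/ → [+round]; 9 /j/ transparent; 10 /j/ transparent; 11 /e/ → [+round]; 12 /a/ → [+round]; 13 /j/ transparent; 14 /i/ → [+round]; 15 /e/ → [+round]; word edge.
Targets with no active source: positions 1 2 3 5 stay [-round].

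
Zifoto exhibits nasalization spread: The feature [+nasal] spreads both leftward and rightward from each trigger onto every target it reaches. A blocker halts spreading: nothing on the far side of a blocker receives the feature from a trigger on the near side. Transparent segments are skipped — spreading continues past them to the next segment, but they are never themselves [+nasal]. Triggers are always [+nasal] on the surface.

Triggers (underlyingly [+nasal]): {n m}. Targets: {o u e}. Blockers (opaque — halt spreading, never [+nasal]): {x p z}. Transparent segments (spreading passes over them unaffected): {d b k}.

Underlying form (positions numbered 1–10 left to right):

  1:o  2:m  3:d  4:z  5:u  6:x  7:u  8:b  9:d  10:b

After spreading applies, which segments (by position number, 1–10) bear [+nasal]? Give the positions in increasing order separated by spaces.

From /m/ at 2 rightward: 3 /d/ transparent; 4 /z/ blocks.
From /m/ at 2 leftward: 1 /o/ → [+nasal]; word edge.
Targets with no active source: positions 5 7 stay [-nasal].

1 2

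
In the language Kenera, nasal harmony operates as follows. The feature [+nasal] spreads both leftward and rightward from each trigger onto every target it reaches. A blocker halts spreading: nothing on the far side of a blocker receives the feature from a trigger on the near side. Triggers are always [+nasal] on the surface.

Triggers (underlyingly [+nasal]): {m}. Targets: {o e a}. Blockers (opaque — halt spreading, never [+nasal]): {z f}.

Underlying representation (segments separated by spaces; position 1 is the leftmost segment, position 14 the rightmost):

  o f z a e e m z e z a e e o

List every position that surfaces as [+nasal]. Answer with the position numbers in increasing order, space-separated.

4 5 6 7

From /m/ at 7 rightward: 8 /z/ blocks.
From /m/ at 7 leftward: 6 /e/ → [+nasal]; 5 /e/ → [+nasal]; 4 /a/ → [+nasal]; 3 /z/ blocks.
Targets with no active source: positions 1 9 11 12 13 14 stay [-nasal].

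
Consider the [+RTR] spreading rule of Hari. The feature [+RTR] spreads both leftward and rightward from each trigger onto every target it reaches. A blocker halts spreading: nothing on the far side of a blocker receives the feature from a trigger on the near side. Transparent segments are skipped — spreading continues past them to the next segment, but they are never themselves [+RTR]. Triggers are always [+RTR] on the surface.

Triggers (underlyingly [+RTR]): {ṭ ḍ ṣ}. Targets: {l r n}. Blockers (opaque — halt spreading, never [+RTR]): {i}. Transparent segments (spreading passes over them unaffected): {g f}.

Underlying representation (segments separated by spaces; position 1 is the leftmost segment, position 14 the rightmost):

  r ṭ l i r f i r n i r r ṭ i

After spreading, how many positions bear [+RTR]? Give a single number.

6

From /ṭ/ at 2 rightward: 3 /l/ → [+RTR]; 4 /i/ blocks.
From /ṭ/ at 2 leftward: 1 /r/ → [+RTR]; word edge.
From /ṭ/ at 13 rightward: 14 /i/ blocks.
From /ṭ/ at 13 leftward: 12 /r/ → [+RTR]; 11 /r/ → [+RTR]; 10 /i/ blocks.
Targets with no active source: positions 5 8 9 stay [-emphatic].
[+RTR] positions on the surface: 1 2 3 11 12 13.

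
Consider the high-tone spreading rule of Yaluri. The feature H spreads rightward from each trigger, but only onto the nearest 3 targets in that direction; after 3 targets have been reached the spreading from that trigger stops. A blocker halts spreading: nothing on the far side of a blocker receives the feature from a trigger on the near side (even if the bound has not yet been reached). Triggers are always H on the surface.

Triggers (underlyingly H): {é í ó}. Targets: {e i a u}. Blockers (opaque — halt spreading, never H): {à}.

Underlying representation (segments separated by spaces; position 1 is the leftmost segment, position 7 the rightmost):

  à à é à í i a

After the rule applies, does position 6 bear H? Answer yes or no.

yes

From /é/ at 3 rightward: 4 /à/ blocks.
From /í/ at 5 rightward: 6 /i/ → H; 7 /a/ → H; word edge.
H positions on the surface: 3 5 6 7.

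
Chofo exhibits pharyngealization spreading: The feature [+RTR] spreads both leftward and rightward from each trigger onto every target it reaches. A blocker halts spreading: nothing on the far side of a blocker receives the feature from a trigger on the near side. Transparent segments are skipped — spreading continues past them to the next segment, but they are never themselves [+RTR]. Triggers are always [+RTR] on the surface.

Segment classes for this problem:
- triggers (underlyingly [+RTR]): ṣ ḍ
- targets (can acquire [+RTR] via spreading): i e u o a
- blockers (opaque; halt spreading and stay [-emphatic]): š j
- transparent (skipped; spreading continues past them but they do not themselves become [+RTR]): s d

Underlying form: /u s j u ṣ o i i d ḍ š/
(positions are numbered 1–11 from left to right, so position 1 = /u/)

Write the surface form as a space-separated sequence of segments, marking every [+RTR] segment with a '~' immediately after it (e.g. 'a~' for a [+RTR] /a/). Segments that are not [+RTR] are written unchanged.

u s j u~ ṣ~ o~ i~ i~ d ḍ~ š

From /ṣ/ at 5 rightward: 6 /o/ → [+RTR]; 7 /i/ → [+RTR]; 8 /i/ → [+RTR]; 9 /d/ transparent; 10 /ḍ/ is itself a trigger — this domain ends here.
From /ṣ/ at 5 leftward: 4 /u/ → [+RTR]; 3 /j/ blocks.
From /ḍ/ at 10 rightward: 11 /š/ blocks.
From /ḍ/ at 10 leftward: 9 /d/ transparent; 8 /i/ → [+RTR]; 7 /i/ → [+RTR]; 6 /o/ → [+RTR]; 5 /ṣ/ is itself a trigger — this domain ends here.
Target with no active source: position 1 stays [-emphatic].
[+RTR] positions on the surface: 4 5 6 7 8 10.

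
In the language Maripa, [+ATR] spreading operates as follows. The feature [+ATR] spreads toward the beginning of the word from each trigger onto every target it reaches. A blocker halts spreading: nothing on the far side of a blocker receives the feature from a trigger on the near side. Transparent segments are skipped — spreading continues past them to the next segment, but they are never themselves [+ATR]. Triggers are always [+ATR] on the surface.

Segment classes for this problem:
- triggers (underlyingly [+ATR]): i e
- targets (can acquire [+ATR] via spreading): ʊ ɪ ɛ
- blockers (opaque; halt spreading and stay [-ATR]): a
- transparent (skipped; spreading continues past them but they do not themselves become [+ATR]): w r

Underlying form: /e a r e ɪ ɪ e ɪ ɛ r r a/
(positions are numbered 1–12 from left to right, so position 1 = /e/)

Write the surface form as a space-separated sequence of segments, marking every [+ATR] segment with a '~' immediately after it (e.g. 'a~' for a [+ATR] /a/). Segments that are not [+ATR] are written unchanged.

From /e/ at 1 leftward: word edge.
From /e/ at 4 leftward: 3 /r/ transparent; 2 /a/ blocks.
From /e/ at 7 leftward: 6 /ɪ/ → [+ATR]; 5 /ɪ/ → [+ATR]; 4 /e/ is itself a trigger — this domain ends here.
Targets with no active source: positions 8 9 stay [-ATR].
[+ATR] positions on the surface: 1 4 5 6 7.

e~ a r e~ ɪ~ ɪ~ e~ ɪ ɛ r r a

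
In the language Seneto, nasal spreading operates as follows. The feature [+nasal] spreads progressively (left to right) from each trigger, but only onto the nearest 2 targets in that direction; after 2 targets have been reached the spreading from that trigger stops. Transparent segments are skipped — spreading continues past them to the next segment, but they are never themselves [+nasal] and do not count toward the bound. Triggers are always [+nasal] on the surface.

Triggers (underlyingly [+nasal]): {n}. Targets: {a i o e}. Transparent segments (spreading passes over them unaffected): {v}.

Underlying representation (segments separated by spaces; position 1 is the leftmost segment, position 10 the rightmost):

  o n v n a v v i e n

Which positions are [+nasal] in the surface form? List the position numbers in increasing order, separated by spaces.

2 4 5 8 10

From /n/ at 2 rightward: 3 /v/ transparent; 4 /n/ is itself a trigger — this domain ends here.
From /n/ at 4 rightward: 5 /a/ → [+nasal]; 6 /v/ transparent; 7 /v/ transparent; 8 /i/ → [+nasal]; bound reached.
From /n/ at 10 rightward: word edge.
Targets with no active source: positions 1 9 stay [-nasal].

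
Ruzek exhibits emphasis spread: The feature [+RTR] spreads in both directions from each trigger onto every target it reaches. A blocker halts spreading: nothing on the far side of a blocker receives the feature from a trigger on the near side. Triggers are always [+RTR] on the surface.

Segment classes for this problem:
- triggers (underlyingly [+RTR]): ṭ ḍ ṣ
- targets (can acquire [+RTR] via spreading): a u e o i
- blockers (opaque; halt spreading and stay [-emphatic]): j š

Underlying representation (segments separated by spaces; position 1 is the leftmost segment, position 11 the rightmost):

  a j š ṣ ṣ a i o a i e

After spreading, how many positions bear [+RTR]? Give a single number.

8

From /ṣ/ at 4 rightward: 5 /ṣ/ is itself a trigger — this domain ends here.
From /ṣ/ at 4 leftward: 3 /š/ blocks.
From /ṣ/ at 5 rightward: 6 /a/ → [+RTR]; 7 /i/ → [+RTR]; 8 /o/ → [+RTR]; 9 /a/ → [+RTR]; 10 /i/ → [+RTR]; 11 /e/ → [+RTR]; word edge.
From /ṣ/ at 5 leftward: 4 /ṣ/ is itself a trigger — this domain ends here.
Target with no active source: position 1 stays [-emphatic].
[+RTR] positions on the surface: 4 5 6 7 8 9 10 11.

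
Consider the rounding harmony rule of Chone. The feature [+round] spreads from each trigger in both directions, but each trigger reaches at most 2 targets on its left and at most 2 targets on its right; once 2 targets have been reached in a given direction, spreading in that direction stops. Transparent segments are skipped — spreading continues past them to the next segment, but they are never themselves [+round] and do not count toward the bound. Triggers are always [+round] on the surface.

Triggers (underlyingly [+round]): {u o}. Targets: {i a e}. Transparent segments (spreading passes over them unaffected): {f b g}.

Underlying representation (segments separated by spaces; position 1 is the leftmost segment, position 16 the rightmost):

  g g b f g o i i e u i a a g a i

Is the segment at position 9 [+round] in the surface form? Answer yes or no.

From /o/ at 6 rightward: 7 /i/ → [+round]; 8 /i/ → [+round]; bound reached.
From /o/ at 6 leftward: 5 /g/ transparent; 4 /f/ transparent; 3 /b/ transparent; 2 /g/ transparent; 1 /g/ transparent; word edge.
From /u/ at 10 rightward: 11 /i/ → [+round]; 12 /a/ → [+round]; bound reached.
From /u/ at 10 leftward: 9 /e/ → [+round]; 8 /i/ → [+round]; bound reached.
Targets with no active source: positions 13 15 16 stay [-round].
[+round] positions on the surface: 6 7 8 9 10 11 12.

yes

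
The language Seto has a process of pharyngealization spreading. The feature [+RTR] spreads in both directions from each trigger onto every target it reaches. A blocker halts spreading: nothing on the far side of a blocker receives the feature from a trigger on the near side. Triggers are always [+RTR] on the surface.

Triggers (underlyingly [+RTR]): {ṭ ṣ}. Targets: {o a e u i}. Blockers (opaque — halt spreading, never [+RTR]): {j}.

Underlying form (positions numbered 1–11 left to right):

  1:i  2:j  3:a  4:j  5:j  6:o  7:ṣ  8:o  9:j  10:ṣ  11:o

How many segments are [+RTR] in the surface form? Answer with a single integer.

5

From /ṣ/ at 7 rightward: 8 /o/ → [+RTR]; 9 /j/ blocks.
From /ṣ/ at 7 leftward: 6 /o/ → [+RTR]; 5 /j/ blocks.
From /ṣ/ at 10 rightward: 11 /o/ → [+RTR]; word edge.
From /ṣ/ at 10 leftward: 9 /j/ blocks.
Targets with no active source: positions 1 3 stay [-emphatic].
[+RTR] positions on the surface: 6 7 8 10 11.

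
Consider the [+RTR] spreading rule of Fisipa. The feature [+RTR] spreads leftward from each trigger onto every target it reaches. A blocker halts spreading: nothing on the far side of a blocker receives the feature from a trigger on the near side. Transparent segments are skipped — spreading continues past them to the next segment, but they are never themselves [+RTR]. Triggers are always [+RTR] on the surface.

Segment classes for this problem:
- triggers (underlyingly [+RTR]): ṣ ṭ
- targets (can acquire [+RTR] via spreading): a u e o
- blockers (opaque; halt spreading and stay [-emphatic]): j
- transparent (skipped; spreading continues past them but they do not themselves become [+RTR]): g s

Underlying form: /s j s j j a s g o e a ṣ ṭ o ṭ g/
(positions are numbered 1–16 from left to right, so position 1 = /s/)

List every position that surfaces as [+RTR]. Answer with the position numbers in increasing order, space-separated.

From /ṣ/ at 12 leftward: 11 /a/ → [+RTR]; 10 /e/ → [+RTR]; 9 /o/ → [+RTR]; 8 /g/ transparent; 7 /s/ transparent; 6 /a/ → [+RTR]; 5 /j/ blocks.
From /ṭ/ at 13 leftward: 12 /ṣ/ is itself a trigger — this domain ends here.
From /ṭ/ at 15 leftward: 14 /o/ → [+RTR]; 13 /ṭ/ is itself a trigger — this domain ends here.

6 9 10 11 12 13 14 15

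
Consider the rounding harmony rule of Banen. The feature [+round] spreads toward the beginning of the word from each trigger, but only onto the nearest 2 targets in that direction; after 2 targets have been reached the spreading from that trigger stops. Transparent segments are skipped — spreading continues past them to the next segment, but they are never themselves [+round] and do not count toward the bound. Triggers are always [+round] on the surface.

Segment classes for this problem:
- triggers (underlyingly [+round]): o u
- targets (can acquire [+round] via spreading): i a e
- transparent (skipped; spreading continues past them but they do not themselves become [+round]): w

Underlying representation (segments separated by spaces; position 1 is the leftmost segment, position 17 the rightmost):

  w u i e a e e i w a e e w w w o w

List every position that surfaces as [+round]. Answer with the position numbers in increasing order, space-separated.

2 11 12 16

From /u/ at 2 leftward: 1 /w/ transparent; word edge.
From /o/ at 16 leftward: 15 /w/ transparent; 14 /w/ transparent; 13 /w/ transparent; 12 /e/ → [+round]; 11 /e/ → [+round]; bound reached.
Targets with no active source: positions 3 4 5 6 7 8 10 stay [-round].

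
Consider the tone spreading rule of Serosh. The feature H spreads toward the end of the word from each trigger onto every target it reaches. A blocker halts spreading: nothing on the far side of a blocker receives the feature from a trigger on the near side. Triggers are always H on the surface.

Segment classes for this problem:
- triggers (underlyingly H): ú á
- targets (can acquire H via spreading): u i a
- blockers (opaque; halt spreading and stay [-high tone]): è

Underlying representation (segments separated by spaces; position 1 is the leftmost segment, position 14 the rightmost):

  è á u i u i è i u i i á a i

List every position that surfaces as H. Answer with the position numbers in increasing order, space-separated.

From /á/ at 2 rightward: 3 /u/ → H; 4 /i/ → H; 5 /u/ → H; 6 /i/ → H; 7 /è/ blocks.
From /á/ at 12 rightward: 13 /a/ → H; 14 /i/ → H; word edge.
Targets with no active source: positions 8 9 10 11 stay [-high tone].

2 3 4 5 6 12 13 14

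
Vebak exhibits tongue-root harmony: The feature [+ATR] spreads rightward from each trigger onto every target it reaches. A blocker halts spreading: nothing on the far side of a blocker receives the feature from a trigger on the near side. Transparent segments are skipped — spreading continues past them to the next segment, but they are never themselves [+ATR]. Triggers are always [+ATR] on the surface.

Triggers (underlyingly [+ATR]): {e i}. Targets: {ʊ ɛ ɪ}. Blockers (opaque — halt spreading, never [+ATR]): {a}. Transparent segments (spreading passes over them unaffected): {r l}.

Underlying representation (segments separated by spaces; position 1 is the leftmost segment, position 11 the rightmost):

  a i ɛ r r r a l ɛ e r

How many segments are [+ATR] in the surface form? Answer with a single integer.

From /i/ at 2 rightward: 3 /ɛ/ → [+ATR]; 4 /r/ transparent; 5 /r/ transparent; 6 /r/ transparent; 7 /a/ blocks.
From /e/ at 10 rightward: 11 /r/ transparent; word edge.
Target with no active source: position 9 stays [-ATR].
[+ATR] positions on the surface: 2 3 10.

3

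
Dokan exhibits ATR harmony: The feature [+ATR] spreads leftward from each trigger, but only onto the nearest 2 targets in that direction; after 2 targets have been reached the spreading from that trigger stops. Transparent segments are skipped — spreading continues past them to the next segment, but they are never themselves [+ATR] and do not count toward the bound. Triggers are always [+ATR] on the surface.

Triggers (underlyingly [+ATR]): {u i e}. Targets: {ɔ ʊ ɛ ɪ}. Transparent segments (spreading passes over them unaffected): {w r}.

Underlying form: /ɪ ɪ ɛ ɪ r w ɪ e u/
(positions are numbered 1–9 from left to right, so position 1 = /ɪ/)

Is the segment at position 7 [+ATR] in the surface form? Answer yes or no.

yes

From /e/ at 8 leftward: 7 /ɪ/ → [+ATR]; 6 /w/ transparent; 5 /r/ transparent; 4 /ɪ/ → [+ATR]; bound reached.
From /u/ at 9 leftward: 8 /e/ is itself a trigger — this domain ends here.
Targets with no active source: positions 1 2 3 stay [-ATR].
[+ATR] positions on the surface: 4 7 8 9.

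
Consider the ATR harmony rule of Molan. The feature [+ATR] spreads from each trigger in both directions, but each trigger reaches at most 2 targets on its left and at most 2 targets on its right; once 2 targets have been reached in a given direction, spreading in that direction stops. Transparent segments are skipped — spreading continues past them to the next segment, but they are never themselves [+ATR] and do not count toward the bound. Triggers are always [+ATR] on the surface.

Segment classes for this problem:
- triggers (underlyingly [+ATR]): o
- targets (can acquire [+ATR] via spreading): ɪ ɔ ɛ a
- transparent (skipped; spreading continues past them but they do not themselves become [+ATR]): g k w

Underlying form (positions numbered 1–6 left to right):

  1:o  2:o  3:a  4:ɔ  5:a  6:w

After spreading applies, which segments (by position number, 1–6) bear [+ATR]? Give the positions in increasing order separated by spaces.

From /o/ at 1 rightward: 2 /o/ is itself a trigger — this domain ends here.
From /o/ at 1 leftward: word edge.
From /o/ at 2 rightward: 3 /a/ → [+ATR]; 4 /ɔ/ → [+ATR]; bound reached.
From /o/ at 2 leftward: 1 /o/ is itself a trigger — this domain ends here.
Target with no active source: position 5 stays [-ATR].

1 2 3 4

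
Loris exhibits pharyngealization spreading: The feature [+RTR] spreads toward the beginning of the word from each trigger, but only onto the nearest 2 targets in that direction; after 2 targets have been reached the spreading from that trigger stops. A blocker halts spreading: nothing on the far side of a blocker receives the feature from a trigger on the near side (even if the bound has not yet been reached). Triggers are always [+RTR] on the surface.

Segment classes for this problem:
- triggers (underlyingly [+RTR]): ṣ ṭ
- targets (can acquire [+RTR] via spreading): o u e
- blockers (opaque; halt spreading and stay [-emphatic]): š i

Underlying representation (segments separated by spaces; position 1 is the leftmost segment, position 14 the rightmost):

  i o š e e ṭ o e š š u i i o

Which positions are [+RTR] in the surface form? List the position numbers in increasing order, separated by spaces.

4 5 6

From /ṭ/ at 6 leftward: 5 /e/ → [+RTR]; 4 /e/ → [+RTR]; bound reached.
Targets with no active source: positions 2 7 8 11 14 stay [-emphatic].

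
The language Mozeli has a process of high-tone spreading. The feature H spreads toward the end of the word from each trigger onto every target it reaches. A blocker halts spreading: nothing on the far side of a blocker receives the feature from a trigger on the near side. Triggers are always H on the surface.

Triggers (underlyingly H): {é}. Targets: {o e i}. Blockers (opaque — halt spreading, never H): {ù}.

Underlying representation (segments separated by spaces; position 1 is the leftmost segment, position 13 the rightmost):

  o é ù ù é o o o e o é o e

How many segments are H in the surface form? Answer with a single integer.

10

From /é/ at 2 rightward: 3 /ù/ blocks.
From /é/ at 5 rightward: 6 /o/ → H; 7 /o/ → H; 8 /o/ → H; 9 /e/ → H; 10 /o/ → H; 11 /é/ is itself a trigger — this domain ends here.
From /é/ at 11 rightward: 12 /o/ → H; 13 /e/ → H; word edge.
Target with no active source: position 1 stays [-high tone].
H positions on the surface: 2 5 6 7 8 9 10 11 12 13.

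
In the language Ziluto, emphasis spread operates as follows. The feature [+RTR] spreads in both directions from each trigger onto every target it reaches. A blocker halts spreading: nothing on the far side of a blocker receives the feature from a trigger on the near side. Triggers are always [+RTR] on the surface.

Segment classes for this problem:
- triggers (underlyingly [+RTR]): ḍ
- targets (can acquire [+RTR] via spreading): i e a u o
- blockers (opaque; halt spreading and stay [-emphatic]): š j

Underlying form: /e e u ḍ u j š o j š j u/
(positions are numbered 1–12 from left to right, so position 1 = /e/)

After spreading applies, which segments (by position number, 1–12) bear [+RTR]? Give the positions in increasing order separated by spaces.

From /ḍ/ at 4 rightward: 5 /u/ → [+RTR]; 6 /j/ blocks.
From /ḍ/ at 4 leftward: 3 /u/ → [+RTR]; 2 /e/ → [+RTR]; 1 /e/ → [+RTR]; word edge.
Targets with no active source: positions 8 12 stay [-emphatic].

1 2 3 4 5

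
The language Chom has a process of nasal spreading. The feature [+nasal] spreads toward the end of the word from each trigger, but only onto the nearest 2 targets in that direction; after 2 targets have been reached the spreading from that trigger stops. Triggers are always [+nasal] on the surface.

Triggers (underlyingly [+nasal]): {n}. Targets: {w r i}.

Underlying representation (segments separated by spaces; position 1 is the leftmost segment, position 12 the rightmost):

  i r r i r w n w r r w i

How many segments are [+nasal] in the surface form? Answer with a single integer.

3

From /n/ at 7 rightward: 8 /w/ → [+nasal]; 9 /r/ → [+nasal]; bound reached.
Targets with no active source: positions 1 2 3 4 5 6 10 11 12 stay [-nasal].
[+nasal] positions on the surface: 7 8 9.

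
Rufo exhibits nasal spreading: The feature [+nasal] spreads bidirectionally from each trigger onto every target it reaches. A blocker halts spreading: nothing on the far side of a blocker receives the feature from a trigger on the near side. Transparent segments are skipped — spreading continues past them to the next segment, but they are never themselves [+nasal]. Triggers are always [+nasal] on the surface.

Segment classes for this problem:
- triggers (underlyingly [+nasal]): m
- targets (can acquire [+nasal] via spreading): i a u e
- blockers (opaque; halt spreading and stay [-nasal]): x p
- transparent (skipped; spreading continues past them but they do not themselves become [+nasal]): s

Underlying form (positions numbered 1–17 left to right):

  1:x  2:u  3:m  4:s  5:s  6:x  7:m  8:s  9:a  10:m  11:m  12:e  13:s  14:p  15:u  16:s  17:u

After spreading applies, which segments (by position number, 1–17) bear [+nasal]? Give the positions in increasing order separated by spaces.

2 3 7 9 10 11 12

From /m/ at 3 rightward: 4 /s/ transparent; 5 /s/ transparent; 6 /x/ blocks.
From /m/ at 3 leftward: 2 /u/ → [+nasal]; 1 /x/ blocks.
From /m/ at 7 rightward: 8 /s/ transparent; 9 /a/ → [+nasal]; 10 /m/ is itself a trigger — this domain ends here.
From /m/ at 7 leftward: 6 /x/ blocks.
From /m/ at 10 rightward: 11 /m/ is itself a trigger — this domain ends here.
From /m/ at 10 leftward: 9 /a/ → [+nasal]; 8 /s/ transparent; 7 /m/ is itself a trigger — this domain ends here.
From /m/ at 11 rightward: 12 /e/ → [+nasal]; 13 /s/ transparent; 14 /p/ blocks.
From /m/ at 11 leftward: 10 /m/ is itself a trigger — this domain ends here.
Targets with no active source: positions 15 17 stay [-nasal].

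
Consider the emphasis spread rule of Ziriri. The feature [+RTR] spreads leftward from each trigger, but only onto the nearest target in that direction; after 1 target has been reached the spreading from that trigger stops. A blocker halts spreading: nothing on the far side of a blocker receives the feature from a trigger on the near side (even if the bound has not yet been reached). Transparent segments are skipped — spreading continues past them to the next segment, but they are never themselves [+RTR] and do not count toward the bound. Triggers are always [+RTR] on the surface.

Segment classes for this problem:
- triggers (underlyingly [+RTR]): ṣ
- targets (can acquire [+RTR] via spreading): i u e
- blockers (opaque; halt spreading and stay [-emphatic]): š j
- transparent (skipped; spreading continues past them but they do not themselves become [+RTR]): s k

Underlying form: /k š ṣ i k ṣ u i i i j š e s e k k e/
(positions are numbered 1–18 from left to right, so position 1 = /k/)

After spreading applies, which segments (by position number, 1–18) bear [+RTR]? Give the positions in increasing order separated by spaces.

3 4 6

From /ṣ/ at 3 leftward: 2 /š/ blocks.
From /ṣ/ at 6 leftward: 5 /k/ transparent; 4 /i/ → [+RTR]; bound reached.
Targets with no active source: positions 7 8 9 10 13 15 18 stay [-emphatic].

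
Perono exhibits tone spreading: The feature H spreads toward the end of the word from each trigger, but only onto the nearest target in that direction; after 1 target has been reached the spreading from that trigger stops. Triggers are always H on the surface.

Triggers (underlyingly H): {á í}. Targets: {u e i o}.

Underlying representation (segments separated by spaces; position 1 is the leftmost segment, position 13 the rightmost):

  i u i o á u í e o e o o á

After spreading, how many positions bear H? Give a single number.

From /á/ at 5 rightward: 6 /u/ → H; bound reached.
From /í/ at 7 rightward: 8 /e/ → H; bound reached.
From /á/ at 13 rightward: word edge.
Targets with no active source: positions 1 2 3 4 9 10 11 12 stay [-high tone].
H positions on the surface: 5 6 7 8 13.

5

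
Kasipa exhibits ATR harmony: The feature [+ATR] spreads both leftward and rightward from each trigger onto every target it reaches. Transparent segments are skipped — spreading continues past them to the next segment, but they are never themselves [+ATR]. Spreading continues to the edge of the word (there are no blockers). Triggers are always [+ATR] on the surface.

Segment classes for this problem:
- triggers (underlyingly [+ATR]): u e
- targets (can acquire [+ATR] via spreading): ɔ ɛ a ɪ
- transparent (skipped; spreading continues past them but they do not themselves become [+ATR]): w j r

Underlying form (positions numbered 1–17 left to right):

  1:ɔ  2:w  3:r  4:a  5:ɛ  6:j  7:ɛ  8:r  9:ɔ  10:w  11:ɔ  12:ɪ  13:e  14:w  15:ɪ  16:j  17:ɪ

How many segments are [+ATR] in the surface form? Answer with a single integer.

From /e/ at 13 rightward: 14 /w/ transparent; 15 /ɪ/ → [+ATR]; 16 /j/ transparent; 17 /ɪ/ → [+ATR]; word edge.
From /e/ at 13 leftward: 12 /ɪ/ → [+ATR]; 11 /ɔ/ → [+ATR]; 10 /w/ transparent; 9 /ɔ/ → [+ATR]; 8 /r/ transparent; 7 /ɛ/ → [+ATR]; 6 /j/ transparent; 5 /ɛ/ → [+ATR]; 4 /a/ → [+ATR]; 3 /r/ transparent; 2 /w/ transparent; 1 /ɔ/ → [+ATR]; word edge.
[+ATR] positions on the surface: 1 4 5 7 9 11 12 13 15 17.

10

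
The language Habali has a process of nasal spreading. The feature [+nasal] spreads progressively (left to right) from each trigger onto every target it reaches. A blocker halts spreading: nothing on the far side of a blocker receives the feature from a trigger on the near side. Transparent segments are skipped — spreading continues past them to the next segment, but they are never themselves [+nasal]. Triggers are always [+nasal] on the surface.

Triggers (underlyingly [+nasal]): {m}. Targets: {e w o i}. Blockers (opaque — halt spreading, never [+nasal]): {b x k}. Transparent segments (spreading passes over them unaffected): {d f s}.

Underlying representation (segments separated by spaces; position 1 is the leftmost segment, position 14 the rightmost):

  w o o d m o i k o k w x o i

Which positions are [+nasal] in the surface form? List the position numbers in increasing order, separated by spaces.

From /m/ at 5 rightward: 6 /o/ → [+nasal]; 7 /i/ → [+nasal]; 8 /k/ blocks.
Targets with no active source: positions 1 2 3 9 11 13 14 stay [-nasal].

5 6 7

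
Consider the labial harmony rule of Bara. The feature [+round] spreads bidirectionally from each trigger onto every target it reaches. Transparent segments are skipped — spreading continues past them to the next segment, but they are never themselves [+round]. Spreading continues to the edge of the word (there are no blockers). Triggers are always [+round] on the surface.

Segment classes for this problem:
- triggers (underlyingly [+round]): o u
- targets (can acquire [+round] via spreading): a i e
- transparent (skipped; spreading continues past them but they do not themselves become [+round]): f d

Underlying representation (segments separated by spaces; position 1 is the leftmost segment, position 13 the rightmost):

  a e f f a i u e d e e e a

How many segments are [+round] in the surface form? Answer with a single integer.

From /u/ at 7 rightward: 8 /e/ → [+round]; 9 /d/ transparent; 10 /e/ → [+round]; 11 /e/ → [+round]; 12 /e/ → [+round]; 13 /a/ → [+round]; word edge.
From /u/ at 7 leftward: 6 /i/ → [+round]; 5 /a/ → [+round]; 4 /f/ transparent; 3 /f/ transparent; 2 /e/ → [+round]; 1 /a/ → [+round]; word edge.
[+round] positions on the surface: 1 2 5 6 7 8 10 11 12 13.

10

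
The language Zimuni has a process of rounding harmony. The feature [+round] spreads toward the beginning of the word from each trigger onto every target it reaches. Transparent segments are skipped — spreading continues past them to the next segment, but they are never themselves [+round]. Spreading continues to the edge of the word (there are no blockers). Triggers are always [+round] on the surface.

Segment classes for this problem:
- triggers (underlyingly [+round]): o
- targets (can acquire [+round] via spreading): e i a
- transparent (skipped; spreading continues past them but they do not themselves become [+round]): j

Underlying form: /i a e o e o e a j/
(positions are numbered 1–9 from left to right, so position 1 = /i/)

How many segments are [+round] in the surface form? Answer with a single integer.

6

From /o/ at 4 leftward: 3 /e/ → [+round]; 2 /a/ → [+round]; 1 /i/ → [+round]; word edge.
From /o/ at 6 leftward: 5 /e/ → [+round]; 4 /o/ is itself a trigger — this domain ends here.
Targets with no active source: positions 7 8 stay [-round].
[+round] positions on the surface: 1 2 3 4 5 6.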